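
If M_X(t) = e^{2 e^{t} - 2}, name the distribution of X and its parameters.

The MGF M(t) = e^{2 e^{t} - 2} is the standard form for the Poisson distribution.
Comparing with the known MGF formula identifies: Poisson(λ=2)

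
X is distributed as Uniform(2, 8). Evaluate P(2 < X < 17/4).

P(2 < X < 17/4) = ∫_{2}^{17/4} f(x) dx
where f(x) = \frac{1}{6}
= \frac{3}{8}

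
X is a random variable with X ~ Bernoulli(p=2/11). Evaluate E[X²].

Using the identity E[X²] = Var(X) + (E[X])²:
E[X] = \frac{2}{11}
Var(X) = \frac{18}{121}
E[X²] = \frac{18}{121} + (\frac{2}{11})²
= \frac{2}{11}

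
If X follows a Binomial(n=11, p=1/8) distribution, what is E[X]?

For X ~ Binomial(n=11, p=1/8), the expected value is:
E[X] = \frac{11}{8}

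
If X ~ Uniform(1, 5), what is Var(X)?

For X ~ Uniform(1, 5):
Var(X) = \frac{4}{3}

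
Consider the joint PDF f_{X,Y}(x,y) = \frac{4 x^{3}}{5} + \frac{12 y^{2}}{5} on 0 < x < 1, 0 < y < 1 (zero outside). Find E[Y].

E[Y] = ∫_0^1 ∫_0^1 y × f(x,y) dx dy
= \frac{7}{10}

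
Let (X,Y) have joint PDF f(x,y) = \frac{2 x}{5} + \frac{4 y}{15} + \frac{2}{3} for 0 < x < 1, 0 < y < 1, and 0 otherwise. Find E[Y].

E[Y] = ∫_0^1 ∫_0^1 y × f(x,y) dx dy
= \frac{47}{90}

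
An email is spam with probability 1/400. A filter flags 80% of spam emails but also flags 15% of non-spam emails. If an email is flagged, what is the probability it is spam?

Let D = the rare event, + = positive/flagged.
P(D) = 1/400
P(+|D) = 80/100 = 4/5
P(+|D') = 15/100 = 3/20
P(+) = P(+|D)P(D) + P(+|D')P(D')
     = \frac{4}{5} × \frac{1}{400} + \frac{3}{20} × \frac{399}{400}
     = \frac{1213}{8000}
P(D|+) = P(+|D)P(D)/P(+) = \frac{16}{1213}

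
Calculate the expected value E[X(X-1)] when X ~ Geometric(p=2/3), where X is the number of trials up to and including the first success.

E[X(X-1)] = E[X² - X] = E[X²] - E[X]
E[X] = \frac{3}{2}
E[X²] = Var(X) + (E[X])² = \frac{3}{4} + (\frac{3}{2})² = 3
E[X(X-1)] = 3 - \frac{3}{2} = \frac{3}{2}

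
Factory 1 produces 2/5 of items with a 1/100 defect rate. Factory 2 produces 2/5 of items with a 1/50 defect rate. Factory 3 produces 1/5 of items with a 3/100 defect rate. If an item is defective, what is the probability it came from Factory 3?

Using Bayes' theorem:
P(F1) = 2/5, P(D|F1) = 1/100
P(F2) = 2/5, P(D|F2) = 1/50
P(F3) = 1/5, P(D|F3) = 3/100
P(D) = P(D|F1)P(F1) + P(D|F2)P(F2) + P(D|F3)P(F3)
     = \frac{9}{500}
P(F3|D) = P(D|F3)P(F3) / P(D)
= \frac{1}{3}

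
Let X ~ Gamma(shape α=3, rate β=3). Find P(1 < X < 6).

P(1 < X < 6) = ∫_{1}^{6} f(x) dx
where f(x) = \frac{27 x^{2} e^{- 3 x}}{2}
= \frac{-362 + 17 e^{15}}{2 e^{18}}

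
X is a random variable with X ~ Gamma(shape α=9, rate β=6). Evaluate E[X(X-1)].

E[X(X-1)] = E[X² - X] = E[X²] - E[X]
E[X] = \frac{3}{2}
E[X²] = Var(X) + (E[X])² = \frac{1}{4} + (\frac{3}{2})² = \frac{5}{2}
E[X(X-1)] = \frac{5}{2} - \frac{3}{2} = 1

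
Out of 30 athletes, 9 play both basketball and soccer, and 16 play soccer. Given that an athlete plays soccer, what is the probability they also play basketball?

P(A ∩ B) = 9/30 = 3/10
P(B) = 16/30 = 8/15
P(A|B) = P(A ∩ B) / P(B) = (3/10) / (8/15) = 9/16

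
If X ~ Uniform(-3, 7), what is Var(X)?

For X ~ Uniform(-3, 7):
Var(X) = \frac{25}{3}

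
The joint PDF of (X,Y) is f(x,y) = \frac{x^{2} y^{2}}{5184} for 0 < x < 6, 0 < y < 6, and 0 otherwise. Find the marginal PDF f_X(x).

f_X(x) = ∫_0^6 f(x,y) dy
= ∫_0^6 \frac{x^{2} y^{2}}{5184} dy
= \frac{x^{2}}{72} for 0 < x < 6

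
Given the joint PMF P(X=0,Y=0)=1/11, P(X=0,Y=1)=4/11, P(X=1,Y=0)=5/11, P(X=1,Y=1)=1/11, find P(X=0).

P(X=0) = P(X=0,Y=0) + P(X=0,Y=1)
= 1/11 + 4/11
= 5/11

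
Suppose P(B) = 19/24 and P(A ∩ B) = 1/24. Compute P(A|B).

P(A|B) = P(A ∩ B) / P(B)
= (1/24) / (19/24)
= 1/19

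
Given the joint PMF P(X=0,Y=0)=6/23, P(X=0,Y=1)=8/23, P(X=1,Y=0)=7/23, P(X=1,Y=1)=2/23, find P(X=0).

P(X=0) = P(X=0,Y=0) + P(X=0,Y=1)
= 6/23 + 8/23
= 14/23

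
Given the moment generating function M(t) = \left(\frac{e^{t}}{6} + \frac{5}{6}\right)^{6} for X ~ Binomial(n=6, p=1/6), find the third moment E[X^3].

To find E[X^3], compute M^(3)(0):
M^(1)(t) = \left(\frac{e^{t}}{6} + \frac{5}{6}\right)^{5} e^{t}
M^(2)(t) = \left(\frac{e^{t}}{6} + \frac{5}{6}\right)^{5} e^{t} + \frac{5 \left(\frac{e^{t}}{6} + \frac{5}{6}\right)^{4} e^{2 t}}{6}
M^(3)(t) = \left(\frac{e^{t}}{6} + \frac{5}{6}\right)^{5} e^{t} + \frac{5 \left(\frac{e^{t}}{6} + \frac{5}{6}\right)^{4} e^{2 t}}{2} + \frac{5 \left(\frac{e^{t}}{6} + \frac{5}{6}\right)^{3} e^{3 t}}{9}
M^(3)(0) = \frac{73}{18}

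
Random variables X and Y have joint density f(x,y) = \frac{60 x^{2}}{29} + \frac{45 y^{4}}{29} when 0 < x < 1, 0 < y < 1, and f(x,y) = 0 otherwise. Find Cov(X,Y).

E[XY] = ∫∫ xy × f(x,y) dx dy = \frac{45}{116}
E[X] = \frac{39}{58}
E[Y] = \frac{35}{58}
Cov(X,Y) = E[XY] - E[X]E[Y] = - \frac{15}{841}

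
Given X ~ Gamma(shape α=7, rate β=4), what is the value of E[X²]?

Using the identity E[X²] = Var(X) + (E[X])²:
E[X] = \frac{7}{4}
Var(X) = \frac{7}{16}
E[X²] = \frac{7}{16} + (\frac{7}{4})²
= \frac{7}{2}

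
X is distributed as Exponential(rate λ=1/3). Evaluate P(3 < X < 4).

P(3 < X < 4) = ∫_{3}^{4} f(x) dx
where f(x) = \frac{e^{- \frac{x}{3}}}{3}
= - \frac{1}{e^{\frac{4}{3}}} + e^{-1}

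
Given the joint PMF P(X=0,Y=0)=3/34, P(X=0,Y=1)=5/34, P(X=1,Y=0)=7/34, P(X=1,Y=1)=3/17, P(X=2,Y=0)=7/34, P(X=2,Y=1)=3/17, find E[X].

First find marginal of X:
P(X=0) = 4/17
P(X=1) = 13/34
P(X=2) = 13/34
E[X] = 0 × 4/17 + 1 × 13/34 + 2 × 13/34 = 39/34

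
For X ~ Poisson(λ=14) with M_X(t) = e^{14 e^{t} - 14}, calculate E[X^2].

To find E[X^2], compute M^(2)(0):
M^(1)(t) = 14 e^{t} e^{14 e^{t} - 14}
M^(2)(t) = 196 e^{2 t} e^{14 e^{t} - 14} + 14 e^{t} e^{14 e^{t} - 14}
M^(2)(0) = 210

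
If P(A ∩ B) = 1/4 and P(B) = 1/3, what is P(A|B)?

P(A|B) = P(A ∩ B) / P(B)
= (1/4) / (1/3)
= 3/4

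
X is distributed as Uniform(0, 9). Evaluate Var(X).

For X ~ Uniform(0, 9):
Var(X) = \frac{27}{4}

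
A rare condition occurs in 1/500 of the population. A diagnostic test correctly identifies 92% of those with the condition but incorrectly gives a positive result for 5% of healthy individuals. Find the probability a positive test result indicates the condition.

Let D = the rare event, + = positive/flagged.
P(D) = 1/500
P(+|D) = 92/100 = 23/25
P(+|D') = 5/100 = 1/20
P(+) = P(+|D)P(D) + P(+|D')P(D')
     = \frac{23}{25} × \frac{1}{500} + \frac{1}{20} × \frac{499}{500}
     = \frac{2587}{50000}
P(D|+) = P(+|D)P(D)/P(+) = \frac{92}{2587}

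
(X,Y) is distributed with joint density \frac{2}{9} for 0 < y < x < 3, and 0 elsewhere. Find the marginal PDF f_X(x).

f_X(x) = ∫_0^x \frac{2}{9} dy = \frac{2 x}{9}
for 0 < x < 3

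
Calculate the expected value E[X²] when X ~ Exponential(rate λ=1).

Using the identity E[X²] = Var(X) + (E[X])²:
E[X] = 1
Var(X) = 1
E[X²] = 1 + (1)²
= 2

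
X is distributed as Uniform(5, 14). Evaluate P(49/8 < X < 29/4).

P(49/8 < X < 29/4) = ∫_{49/8}^{29/4} f(x) dx
where f(x) = \frac{1}{9}
= \frac{1}{8}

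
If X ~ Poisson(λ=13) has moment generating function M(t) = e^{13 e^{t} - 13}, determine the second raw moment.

To find E[X^2], compute M^(2)(0):
M^(1)(t) = 13 e^{t} e^{13 e^{t} - 13}
M^(2)(t) = 169 e^{2 t} e^{13 e^{t} - 13} + 13 e^{t} e^{13 e^{t} - 13}
M^(2)(0) = 182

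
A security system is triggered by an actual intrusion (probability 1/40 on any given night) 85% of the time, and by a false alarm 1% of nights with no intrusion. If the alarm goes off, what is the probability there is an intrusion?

Let D = the rare event, + = positive/flagged.
P(D) = 1/40
P(+|D) = 85/100 = 17/20
P(+|D') = 1/100
P(+) = P(+|D)P(D) + P(+|D')P(D')
     = \frac{17}{20} × \frac{1}{40} + \frac{1}{100} × \frac{39}{40}
     = \frac{31}{1000}
P(D|+) = P(+|D)P(D)/P(+) = \frac{85}{124}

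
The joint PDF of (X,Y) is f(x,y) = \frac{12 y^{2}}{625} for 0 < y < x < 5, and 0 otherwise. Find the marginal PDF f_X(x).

f_X(x) = ∫_0^x \frac{12 y^{2}}{625} dy = \frac{4 x^{3}}{625}
for 0 < x < 5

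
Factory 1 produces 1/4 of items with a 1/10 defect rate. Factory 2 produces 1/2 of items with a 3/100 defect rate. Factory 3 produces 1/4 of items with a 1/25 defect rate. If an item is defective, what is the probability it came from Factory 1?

Using Bayes' theorem:
P(F1) = 1/4, P(D|F1) = 1/10
P(F2) = 1/2, P(D|F2) = 3/100
P(F3) = 1/4, P(D|F3) = 1/25
P(D) = P(D|F1)P(F1) + P(D|F2)P(F2) + P(D|F3)P(F3)
     = \frac{1}{20}
P(F1|D) = P(D|F1)P(F1) / P(D)
= \frac{1}{2}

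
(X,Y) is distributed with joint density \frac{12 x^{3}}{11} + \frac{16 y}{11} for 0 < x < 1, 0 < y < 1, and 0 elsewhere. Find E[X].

E[X] = ∫_0^1 ∫_0^1 x × f(x,y) dy dx
= ∫_0^1 ∫_0^1 x × (\frac{12 x^{3}}{11} + \frac{16 y}{11}) dy dx
= \frac{32}{55}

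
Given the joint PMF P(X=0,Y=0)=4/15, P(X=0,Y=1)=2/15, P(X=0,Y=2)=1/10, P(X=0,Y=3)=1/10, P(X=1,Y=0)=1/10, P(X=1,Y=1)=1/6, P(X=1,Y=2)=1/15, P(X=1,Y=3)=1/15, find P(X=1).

P(X=1) = P(X=1,Y=0) + P(X=1,Y=1) + P(X=1,Y=2) + P(X=1,Y=3)
= 1/10 + 1/6 + 1/15 + 1/15
= 2/5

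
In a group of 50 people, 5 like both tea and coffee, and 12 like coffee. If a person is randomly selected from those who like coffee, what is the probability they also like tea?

P(A ∩ B) = 5/50 = 1/10
P(B) = 12/50 = 6/25
P(A|B) = P(A ∩ B) / P(B) = (1/10) / (6/25) = 5/12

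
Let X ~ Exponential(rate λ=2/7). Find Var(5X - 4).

For X ~ Exponential(rate λ=2/7):
Var(X) = \frac{49}{4}
Var(5X - 4) = (5)² × Var(X) = 25 × \frac{49}{4} = \frac{1225}{4}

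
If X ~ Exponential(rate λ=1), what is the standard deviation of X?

For X ~ Exponential(rate λ=1):
Var(X) = 1
SD(X) = √(Var(X)) = √(1) = 1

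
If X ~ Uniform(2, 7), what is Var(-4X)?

For X ~ Uniform(2, 7):
Var(X) = \frac{25}{12}
Var(-4X) = (-4)² × Var(X) = 16 × \frac{25}{12} = \frac{100}{3}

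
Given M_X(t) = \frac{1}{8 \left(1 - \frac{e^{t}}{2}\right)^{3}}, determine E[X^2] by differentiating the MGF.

To find E[X^2], compute M^(2)(0):
M^(1)(t) = \frac{3 e^{t}}{16 \left(1 - \frac{e^{t}}{2}\right)^{4}}
M^(2)(t) = \frac{3 e^{t}}{16 \left(1 - \frac{e^{t}}{2}\right)^{4}} + \frac{3 e^{2 t}}{8 \left(1 - \frac{e^{t}}{2}\right)^{5}}
M^(2)(0) = 15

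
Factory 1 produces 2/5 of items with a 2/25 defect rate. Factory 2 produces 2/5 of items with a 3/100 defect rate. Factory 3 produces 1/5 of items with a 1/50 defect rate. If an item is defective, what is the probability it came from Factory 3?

Using Bayes' theorem:
P(F1) = 2/5, P(D|F1) = 2/25
P(F2) = 2/5, P(D|F2) = 3/100
P(F3) = 1/5, P(D|F3) = 1/50
P(D) = P(D|F1)P(F1) + P(D|F2)P(F2) + P(D|F3)P(F3)
     = \frac{6}{125}
P(F3|D) = P(D|F3)P(F3) / P(D)
= \frac{1}{12}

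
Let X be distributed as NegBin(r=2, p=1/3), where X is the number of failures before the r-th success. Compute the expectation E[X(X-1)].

E[X(X-1)] = E[X² - X] = E[X²] - E[X]
E[X] = 4
E[X²] = Var(X) + (E[X])² = 12 + (4)² = 28
E[X(X-1)] = 28 - 4 = 24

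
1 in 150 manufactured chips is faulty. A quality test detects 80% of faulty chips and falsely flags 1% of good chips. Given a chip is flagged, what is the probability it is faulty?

Let D = the rare event, + = positive/flagged.
P(D) = 1/150
P(+|D) = 80/100 = 4/5
P(+|D') = 1/100
P(+) = P(+|D)P(D) + P(+|D')P(D')
     = \frac{4}{5} × \frac{1}{150} + \frac{1}{100} × \frac{149}{150}
     = \frac{229}{15000}
P(D|+) = P(+|D)P(D)/P(+) = \frac{80}{229}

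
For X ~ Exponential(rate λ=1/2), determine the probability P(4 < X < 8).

P(4 < X < 8) = ∫_{4}^{8} f(x) dx
where f(x) = \frac{e^{- \frac{x}{2}}}{2}
= - \frac{1 - e^{2}}{e^{4}}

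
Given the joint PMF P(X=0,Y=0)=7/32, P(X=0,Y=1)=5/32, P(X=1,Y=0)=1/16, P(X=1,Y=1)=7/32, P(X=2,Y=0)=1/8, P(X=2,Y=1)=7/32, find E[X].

First find marginal of X:
P(X=0) = 3/8
P(X=1) = 9/32
P(X=2) = 11/32
E[X] = 0 × 3/8 + 1 × 9/32 + 2 × 11/32 = 31/32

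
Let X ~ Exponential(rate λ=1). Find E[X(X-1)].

E[X(X-1)] = E[X² - X] = E[X²] - E[X]
E[X] = 1
E[X²] = Var(X) + (E[X])² = 1 + (1)² = 2
E[X(X-1)] = 2 - 1 = 1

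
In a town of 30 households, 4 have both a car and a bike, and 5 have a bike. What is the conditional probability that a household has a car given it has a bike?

P(A ∩ B) = 4/30 = 2/15
P(B) = 5/30 = 1/6
P(A|B) = P(A ∩ B) / P(B) = (2/15) / (1/6) = 4/5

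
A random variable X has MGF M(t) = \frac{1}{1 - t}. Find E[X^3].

To find E[X^3], compute M^(3)(0):
M^(1)(t) = \frac{1}{\left(1 - t\right)^{2}}
M^(2)(t) = \frac{2}{\left(1 - t\right)^{3}}
M^(3)(t) = \frac{6}{\left(1 - t\right)^{4}}
M^(3)(0) = 6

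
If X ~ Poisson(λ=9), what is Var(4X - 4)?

For X ~ Poisson(λ=9):
Var(X) = 9
Var(4X - 4) = (4)² × Var(X) = 16 × 9 = 144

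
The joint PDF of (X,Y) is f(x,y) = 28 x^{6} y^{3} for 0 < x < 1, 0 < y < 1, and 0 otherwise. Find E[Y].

E[Y] = ∫_0^1 ∫_0^1 y × f(x,y) dx dy
= \frac{4}{5}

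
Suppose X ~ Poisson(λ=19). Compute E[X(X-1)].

E[X(X-1)] = E[X² - X] = E[X²] - E[X]
E[X] = 19
E[X²] = Var(X) + (E[X])² = 19 + (19)² = 380
E[X(X-1)] = 380 - 19 = 361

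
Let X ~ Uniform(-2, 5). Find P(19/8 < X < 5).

P(19/8 < X < 5) = ∫_{19/8}^{5} f(x) dx
where f(x) = \frac{1}{7}
= \frac{3}{8}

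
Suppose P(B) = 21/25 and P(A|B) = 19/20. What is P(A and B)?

By definition, P(A|B) = P(A ∩ B) / P(B)
So P(A ∩ B) = P(A|B) × P(B)
= 19/20 × 21/25
= 399/500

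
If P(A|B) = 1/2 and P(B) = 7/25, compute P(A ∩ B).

By definition, P(A|B) = P(A ∩ B) / P(B)
So P(A ∩ B) = P(A|B) × P(B)
= 1/2 × 7/25
= 7/50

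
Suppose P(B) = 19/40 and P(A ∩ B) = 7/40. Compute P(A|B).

P(A|B) = P(A ∩ B) / P(B)
= (7/40) / (19/40)
= 7/19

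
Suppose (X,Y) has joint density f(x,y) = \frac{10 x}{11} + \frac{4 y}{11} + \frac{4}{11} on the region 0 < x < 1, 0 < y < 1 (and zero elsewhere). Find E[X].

E[X] = ∫_0^1 ∫_0^1 x × f(x,y) dy dx
= ∫_0^1 ∫_0^1 x × (\frac{10 x}{11} + \frac{4 y}{11} + \frac{4}{11}) dy dx
= \frac{19}{33}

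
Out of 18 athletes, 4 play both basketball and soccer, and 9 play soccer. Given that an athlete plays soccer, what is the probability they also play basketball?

P(A ∩ B) = 4/18 = 2/9
P(B) = 9/18 = 1/2
P(A|B) = P(A ∩ B) / P(B) = (2/9) / (1/2) = 4/9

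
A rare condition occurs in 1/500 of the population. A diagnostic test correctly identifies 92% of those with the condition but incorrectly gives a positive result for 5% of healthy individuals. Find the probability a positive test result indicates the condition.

Let D = the rare event, + = positive/flagged.
P(D) = 1/500
P(+|D) = 92/100 = 23/25
P(+|D') = 5/100 = 1/20
P(+) = P(+|D)P(D) + P(+|D')P(D')
     = \frac{23}{25} × \frac{1}{500} + \frac{1}{20} × \frac{499}{500}
     = \frac{2587}{50000}
P(D|+) = P(+|D)P(D)/P(+) = \frac{92}{2587}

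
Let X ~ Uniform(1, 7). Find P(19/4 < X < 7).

P(19/4 < X < 7) = ∫_{19/4}^{7} f(x) dx
where f(x) = \frac{1}{6}
= \frac{3}{8}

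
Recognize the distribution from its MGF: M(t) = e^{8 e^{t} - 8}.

The MGF M(t) = e^{8 e^{t} - 8} is the standard form for the Poisson distribution.
Comparing with the known MGF formula identifies: Poisson(λ=8)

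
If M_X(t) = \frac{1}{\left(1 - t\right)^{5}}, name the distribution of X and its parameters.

The MGF M(t) = \frac{1}{\left(1 - t\right)^{5}} is the standard form for the Gamma distribution.
Comparing with the known MGF formula identifies: Gamma(shape α=5, rate β=1)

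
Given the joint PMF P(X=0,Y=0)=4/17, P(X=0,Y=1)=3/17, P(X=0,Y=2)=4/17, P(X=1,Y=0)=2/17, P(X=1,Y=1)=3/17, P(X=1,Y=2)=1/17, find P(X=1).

P(X=1) = P(X=1,Y=0) + P(X=1,Y=1) + P(X=1,Y=2)
= 2/17 + 3/17 + 1/17
= 6/17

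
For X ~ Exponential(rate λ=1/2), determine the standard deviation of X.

For X ~ Exponential(rate λ=1/2):
Var(X) = 4
SD(X) = √(Var(X)) = √(4) = 2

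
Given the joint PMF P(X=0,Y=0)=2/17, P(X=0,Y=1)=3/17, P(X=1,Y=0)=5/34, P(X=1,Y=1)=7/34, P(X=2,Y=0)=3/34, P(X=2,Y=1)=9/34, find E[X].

First find marginal of X:
P(X=0) = 5/17
P(X=1) = 6/17
P(X=2) = 6/17
E[X] = 0 × 5/17 + 1 × 6/17 + 2 × 6/17 = 18/17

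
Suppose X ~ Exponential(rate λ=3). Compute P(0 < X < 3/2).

P(0 < X < 3/2) = ∫_{0}^{3/2} f(x) dx
where f(x) = 3 e^{- 3 x}
= 1 - e^{- \frac{9}{2}}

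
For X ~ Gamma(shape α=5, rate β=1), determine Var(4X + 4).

For X ~ Gamma(shape α=5, rate β=1):
Var(X) = 5
Var(4X + 4) = (4)² × Var(X) = 16 × 5 = 80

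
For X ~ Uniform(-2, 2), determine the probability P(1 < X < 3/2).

P(1 < X < 3/2) = ∫_{1}^{3/2} f(x) dx
where f(x) = \frac{1}{4}
= \frac{1}{8}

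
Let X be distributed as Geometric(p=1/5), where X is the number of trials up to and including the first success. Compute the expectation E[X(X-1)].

E[X(X-1)] = E[X² - X] = E[X²] - E[X]
E[X] = 5
E[X²] = Var(X) + (E[X])² = 20 + (5)² = 45
E[X(X-1)] = 45 - 5 = 40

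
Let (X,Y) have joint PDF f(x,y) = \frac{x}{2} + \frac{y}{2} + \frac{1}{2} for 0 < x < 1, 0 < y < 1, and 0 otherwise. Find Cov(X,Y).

E[XY] = ∫∫ xy × f(x,y) dx dy = \frac{7}{24}
E[X] = \frac{13}{24}
E[Y] = \frac{13}{24}
Cov(X,Y) = E[XY] - E[X]E[Y] = - \frac{1}{576}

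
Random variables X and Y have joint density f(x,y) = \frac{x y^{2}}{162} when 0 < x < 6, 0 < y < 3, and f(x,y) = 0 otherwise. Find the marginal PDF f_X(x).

f_X(x) = ∫_0^3 f(x,y) dy
= ∫_0^3 \frac{x y^{2}}{162} dy
= \frac{x}{18} for 0 < x < 6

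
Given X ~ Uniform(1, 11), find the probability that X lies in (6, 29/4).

P(6 < X < 29/4) = ∫_{6}^{29/4} f(x) dx
where f(x) = \frac{1}{10}
= \frac{1}{8}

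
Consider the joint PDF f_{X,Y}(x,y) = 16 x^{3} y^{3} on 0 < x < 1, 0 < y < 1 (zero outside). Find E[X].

E[X] = ∫_0^1 ∫_0^1 x × f(x,y) dy dx
= ∫_0^1 ∫_0^1 x × (16 x^{3} y^{3}) dy dx
= \frac{4}{5}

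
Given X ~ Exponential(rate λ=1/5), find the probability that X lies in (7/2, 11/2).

P(7/2 < X < 11/2) = ∫_{7/2}^{11/2} f(x) dx
where f(x) = \frac{e^{- \frac{x}{5}}}{5}
= - \frac{1 - e^{\frac{2}{5}}}{e^{\frac{11}{10}}}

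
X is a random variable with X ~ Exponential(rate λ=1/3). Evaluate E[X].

For X ~ Exponential(rate λ=1/3), the expected value is:
E[X] = 3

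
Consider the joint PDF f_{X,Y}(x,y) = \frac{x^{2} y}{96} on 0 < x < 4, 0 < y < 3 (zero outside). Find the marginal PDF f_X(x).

f_X(x) = ∫_0^3 f(x,y) dy
= ∫_0^3 \frac{x^{2} y}{96} dy
= \frac{3 x^{2}}{64} for 0 < x < 4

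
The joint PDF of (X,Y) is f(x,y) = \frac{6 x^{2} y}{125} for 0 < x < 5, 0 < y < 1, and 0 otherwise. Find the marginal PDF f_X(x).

f_X(x) = ∫_0^1 f(x,y) dy
= ∫_0^1 \frac{6 x^{2} y}{125} dy
= \frac{3 x^{2}}{125} for 0 < x < 5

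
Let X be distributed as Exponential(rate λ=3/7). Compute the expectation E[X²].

Using the identity E[X²] = Var(X) + (E[X])²:
E[X] = \frac{7}{3}
Var(X) = \frac{49}{9}
E[X²] = \frac{49}{9} + (\frac{7}{3})²
= \frac{98}{9}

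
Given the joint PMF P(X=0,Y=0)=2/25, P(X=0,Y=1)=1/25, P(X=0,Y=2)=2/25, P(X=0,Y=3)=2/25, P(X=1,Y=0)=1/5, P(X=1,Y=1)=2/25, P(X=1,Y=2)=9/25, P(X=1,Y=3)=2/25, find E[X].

First find marginal of X:
P(X=0) = 7/25
P(X=1) = 18/25
E[X] = 0 × 7/25 + 1 × 18/25 = 18/25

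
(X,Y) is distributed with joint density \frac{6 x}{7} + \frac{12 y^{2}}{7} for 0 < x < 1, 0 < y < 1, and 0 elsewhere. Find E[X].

E[X] = ∫_0^1 ∫_0^1 x × f(x,y) dy dx
= ∫_0^1 ∫_0^1 x × (\frac{6 x}{7} + \frac{12 y^{2}}{7}) dy dx
= \frac{4}{7}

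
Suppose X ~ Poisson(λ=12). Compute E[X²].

Using the identity E[X²] = Var(X) + (E[X])²:
E[X] = 12
Var(X) = 12
E[X²] = 12 + (12)²
= 156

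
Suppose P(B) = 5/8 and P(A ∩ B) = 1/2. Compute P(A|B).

P(A|B) = P(A ∩ B) / P(B)
= (1/2) / (5/8)
= 4/5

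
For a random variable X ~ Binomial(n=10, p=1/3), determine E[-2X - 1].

For X ~ Binomial(n=10, p=1/3):
E[X] = \frac{10}{3}
E[-2X - 1] = -2 × E[X] - 1 = - \frac{23}{3}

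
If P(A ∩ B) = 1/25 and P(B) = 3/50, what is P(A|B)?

P(A|B) = P(A ∩ B) / P(B)
= (1/25) / (3/50)
= 2/3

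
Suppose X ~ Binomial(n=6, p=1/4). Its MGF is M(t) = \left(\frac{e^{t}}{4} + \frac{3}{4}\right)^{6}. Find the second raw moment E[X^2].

To find E[X^2], compute M^(2)(0):
M^(1)(t) = \frac{3 \left(\frac{e^{t}}{4} + \frac{3}{4}\right)^{5} e^{t}}{2}
M^(2)(t) = \frac{3 \left(\frac{e^{t}}{4} + \frac{3}{4}\right)^{5} e^{t}}{2} + \frac{15 \left(\frac{e^{t}}{4} + \frac{3}{4}\right)^{4} e^{2 t}}{8}
M^(2)(0) = \frac{27}{8}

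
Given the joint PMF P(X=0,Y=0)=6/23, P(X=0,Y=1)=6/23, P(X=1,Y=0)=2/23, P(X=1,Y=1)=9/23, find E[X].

First find marginal of X:
P(X=0) = 12/23
P(X=1) = 11/23
E[X] = 0 × 12/23 + 1 × 11/23 = 11/23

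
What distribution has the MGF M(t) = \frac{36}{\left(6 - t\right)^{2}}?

The MGF M(t) = \frac{36}{\left(6 - t\right)^{2}} is the standard form for the Gamma distribution.
Comparing with the known MGF formula identifies: Gamma(shape α=2, rate β=6)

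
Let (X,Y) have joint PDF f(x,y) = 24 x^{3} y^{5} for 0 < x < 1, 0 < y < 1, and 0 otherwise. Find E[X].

E[X] = ∫_0^1 ∫_0^1 x × f(x,y) dy dx
= ∫_0^1 ∫_0^1 x × (24 x^{3} y^{5}) dy dx
= \frac{4}{5}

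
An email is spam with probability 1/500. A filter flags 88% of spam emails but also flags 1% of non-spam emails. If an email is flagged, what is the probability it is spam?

Let D = the rare event, + = positive/flagged.
P(D) = 1/500
P(+|D) = 88/100 = 22/25
P(+|D') = 1/100
P(+) = P(+|D)P(D) + P(+|D')P(D')
     = \frac{22}{25} × \frac{1}{500} + \frac{1}{100} × \frac{499}{500}
     = \frac{587}{50000}
P(D|+) = P(+|D)P(D)/P(+) = \frac{88}{587}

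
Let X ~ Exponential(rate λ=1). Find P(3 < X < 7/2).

P(3 < X < 7/2) = ∫_{3}^{7/2} f(x) dx
where f(x) = e^{- x}
= - \frac{1}{e^{\frac{7}{2}}} + e^{-3}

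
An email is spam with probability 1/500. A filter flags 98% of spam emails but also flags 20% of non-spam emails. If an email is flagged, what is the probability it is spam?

Let D = the rare event, + = positive/flagged.
P(D) = 1/500
P(+|D) = 98/100 = 49/50
P(+|D') = 20/100 = 1/5
P(+) = P(+|D)P(D) + P(+|D')P(D')
     = \frac{49}{50} × \frac{1}{500} + \frac{1}{5} × \frac{499}{500}
     = \frac{5039}{25000}
P(D|+) = P(+|D)P(D)/P(+) = \frac{49}{5039}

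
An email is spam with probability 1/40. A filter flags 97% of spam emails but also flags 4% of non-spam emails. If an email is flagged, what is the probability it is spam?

Let D = the rare event, + = positive/flagged.
P(D) = 1/40
P(+|D) = 97/100
P(+|D') = 4/100 = 1/25
P(+) = P(+|D)P(D) + P(+|D')P(D')
     = \frac{97}{100} × \frac{1}{40} + \frac{1}{25} × \frac{39}{40}
     = \frac{253}{4000}
P(D|+) = P(+|D)P(D)/P(+) = \frac{97}{253}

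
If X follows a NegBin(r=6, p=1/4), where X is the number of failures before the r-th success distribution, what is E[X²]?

Using the identity E[X²] = Var(X) + (E[X])²:
E[X] = 18
Var(X) = 72
E[X²] = 72 + (18)²
= 396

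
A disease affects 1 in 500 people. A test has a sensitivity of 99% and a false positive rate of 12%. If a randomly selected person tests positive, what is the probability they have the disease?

Let D = the rare event, + = positive/flagged.
P(D) = 1/500
P(+|D) = 99/100
P(+|D') = 12/100 = 3/25
P(+) = P(+|D)P(D) + P(+|D')P(D')
     = \frac{99}{100} × \frac{1}{500} + \frac{3}{25} × \frac{499}{500}
     = \frac{6087}{50000}
P(D|+) = P(+|D)P(D)/P(+) = \frac{33}{2029}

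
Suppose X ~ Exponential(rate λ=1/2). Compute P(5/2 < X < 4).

P(5/2 < X < 4) = ∫_{5/2}^{4} f(x) dx
where f(x) = \frac{e^{- \frac{x}{2}}}{2}
= - \frac{1}{e^{2}} + e^{- \frac{5}{4}}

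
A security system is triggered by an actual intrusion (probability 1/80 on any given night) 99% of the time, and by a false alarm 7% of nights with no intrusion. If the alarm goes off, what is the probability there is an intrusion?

Let D = the rare event, + = positive/flagged.
P(D) = 1/80
P(+|D) = 99/100
P(+|D') = 7/100
P(+) = P(+|D)P(D) + P(+|D')P(D')
     = \frac{99}{100} × \frac{1}{80} + \frac{7}{100} × \frac{79}{80}
     = \frac{163}{2000}
P(D|+) = P(+|D)P(D)/P(+) = \frac{99}{652}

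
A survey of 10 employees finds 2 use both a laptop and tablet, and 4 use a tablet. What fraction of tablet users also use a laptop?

P(A ∩ B) = 2/10 = 1/5
P(B) = 4/10 = 2/5
P(A|B) = P(A ∩ B) / P(B) = (1/5) / (2/5) = 1/2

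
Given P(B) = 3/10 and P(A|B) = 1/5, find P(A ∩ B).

By definition, P(A|B) = P(A ∩ B) / P(B)
So P(A ∩ B) = P(A|B) × P(B)
= 1/5 × 3/10
= 3/50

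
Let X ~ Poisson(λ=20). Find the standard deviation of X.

For X ~ Poisson(λ=20):
Var(X) = 20
SD(X) = √(Var(X)) = √(20) = 2 \sqrt{5}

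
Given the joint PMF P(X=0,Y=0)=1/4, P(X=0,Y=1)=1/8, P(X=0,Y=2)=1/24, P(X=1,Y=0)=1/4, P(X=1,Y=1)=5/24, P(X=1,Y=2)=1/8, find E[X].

First find marginal of X:
P(X=0) = 5/12
P(X=1) = 7/12
E[X] = 0 × 5/12 + 1 × 7/12 = 7/12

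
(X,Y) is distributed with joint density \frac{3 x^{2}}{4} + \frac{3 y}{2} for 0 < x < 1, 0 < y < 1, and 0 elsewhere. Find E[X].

E[X] = ∫_0^1 ∫_0^1 x × f(x,y) dy dx
= ∫_0^1 ∫_0^1 x × (\frac{3 x^{2}}{4} + \frac{3 y}{2}) dy dx
= \frac{9}{16}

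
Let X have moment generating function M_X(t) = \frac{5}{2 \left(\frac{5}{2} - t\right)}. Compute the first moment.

To find E[X], compute M^(1)(0):
M^(1)(t) = \frac{5}{2 \left(\frac{5}{2} - t\right)^{2}}
M^(1)(0) = \frac{2}{5}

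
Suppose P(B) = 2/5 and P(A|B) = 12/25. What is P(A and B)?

By definition, P(A|B) = P(A ∩ B) / P(B)
So P(A ∩ B) = P(A|B) × P(B)
= 12/25 × 2/5
= 24/125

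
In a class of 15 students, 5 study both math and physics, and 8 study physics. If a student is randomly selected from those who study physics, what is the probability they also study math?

P(A ∩ B) = 5/15 = 1/3
P(B) = 8/15
P(A|B) = P(A ∩ B) / P(B) = (1/3) / (8/15) = 5/8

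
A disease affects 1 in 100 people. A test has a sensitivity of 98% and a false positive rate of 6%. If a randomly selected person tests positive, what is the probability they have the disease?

Let D = the rare event, + = positive/flagged.
P(D) = 1/100
P(+|D) = 98/100 = 49/50
P(+|D') = 6/100 = 3/50
P(+) = P(+|D)P(D) + P(+|D')P(D')
     = \frac{49}{50} × \frac{1}{100} + \frac{3}{50} × \frac{99}{100}
     = \frac{173}{2500}
P(D|+) = P(+|D)P(D)/P(+) = \frac{49}{346}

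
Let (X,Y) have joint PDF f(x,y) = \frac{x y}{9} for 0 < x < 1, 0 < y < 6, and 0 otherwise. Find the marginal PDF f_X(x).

f_X(x) = ∫_0^6 f(x,y) dy
= ∫_0^6 \frac{x y}{9} dy
= 2 x for 0 < x < 1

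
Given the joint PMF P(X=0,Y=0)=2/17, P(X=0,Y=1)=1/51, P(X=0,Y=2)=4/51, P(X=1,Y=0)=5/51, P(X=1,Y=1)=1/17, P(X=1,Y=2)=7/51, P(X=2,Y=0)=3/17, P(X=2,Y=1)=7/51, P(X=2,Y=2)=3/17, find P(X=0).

P(X=0) = P(X=0,Y=0) + P(X=0,Y=1) + P(X=0,Y=2)
= 2/17 + 1/51 + 4/51
= 11/51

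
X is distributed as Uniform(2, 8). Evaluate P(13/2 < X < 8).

P(13/2 < X < 8) = ∫_{13/2}^{8} f(x) dx
where f(x) = \frac{1}{6}
= \frac{1}{4}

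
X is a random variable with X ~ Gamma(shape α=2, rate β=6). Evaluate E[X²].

Using the identity E[X²] = Var(X) + (E[X])²:
E[X] = \frac{1}{3}
Var(X) = \frac{1}{18}
E[X²] = \frac{1}{18} + (\frac{1}{3})²
= \frac{1}{6}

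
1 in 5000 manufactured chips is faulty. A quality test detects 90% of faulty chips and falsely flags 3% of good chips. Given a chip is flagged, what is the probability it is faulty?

Let D = the rare event, + = positive/flagged.
P(D) = 1/5000
P(+|D) = 90/100 = 9/10
P(+|D') = 3/100
P(+) = P(+|D)P(D) + P(+|D')P(D')
     = \frac{9}{10} × \frac{1}{5000} + \frac{3}{100} × \frac{4999}{5000}
     = \frac{15087}{500000}
P(D|+) = P(+|D)P(D)/P(+) = \frac{30}{5029}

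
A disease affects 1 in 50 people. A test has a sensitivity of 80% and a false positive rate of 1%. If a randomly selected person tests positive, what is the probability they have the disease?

Let D = the rare event, + = positive/flagged.
P(D) = 1/50
P(+|D) = 80/100 = 4/5
P(+|D') = 1/100
P(+) = P(+|D)P(D) + P(+|D')P(D')
     = \frac{4}{5} × \frac{1}{50} + \frac{1}{100} × \frac{49}{50}
     = \frac{129}{5000}
P(D|+) = P(+|D)P(D)/P(+) = \frac{80}{129}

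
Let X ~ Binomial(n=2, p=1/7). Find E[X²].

Using the identity E[X²] = Var(X) + (E[X])²:
E[X] = \frac{2}{7}
Var(X) = \frac{12}{49}
E[X²] = \frac{12}{49} + (\frac{2}{7})²
= \frac{16}{49}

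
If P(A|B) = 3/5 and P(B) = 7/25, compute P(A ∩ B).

By definition, P(A|B) = P(A ∩ B) / P(B)
So P(A ∩ B) = P(A|B) × P(B)
= 3/5 × 7/25
= 21/125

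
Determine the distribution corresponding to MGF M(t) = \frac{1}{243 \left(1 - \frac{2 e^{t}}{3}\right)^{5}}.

The MGF M(t) = \frac{1}{243 \left(1 - \frac{2 e^{t}}{3}\right)^{5}} is the standard form for the NegativeBinomial distribution.
Comparing with the known MGF formula identifies: NegBin(r=5, p=1/3), X = failures before r-th success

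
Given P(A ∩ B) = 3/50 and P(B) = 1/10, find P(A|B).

P(A|B) = P(A ∩ B) / P(B)
= (3/50) / (1/10)
= 3/5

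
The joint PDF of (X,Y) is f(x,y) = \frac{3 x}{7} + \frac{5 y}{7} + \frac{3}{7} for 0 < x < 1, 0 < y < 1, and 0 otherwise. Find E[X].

E[X] = ∫_0^1 ∫_0^1 x × f(x,y) dy dx
= ∫_0^1 ∫_0^1 x × (\frac{3 x}{7} + \frac{5 y}{7} + \frac{3}{7}) dy dx
= \frac{15}{28}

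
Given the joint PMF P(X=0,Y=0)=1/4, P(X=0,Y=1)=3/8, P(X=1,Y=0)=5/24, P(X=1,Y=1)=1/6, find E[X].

First find marginal of X:
P(X=0) = 5/8
P(X=1) = 3/8
E[X] = 0 × 5/8 + 1 × 3/8 = 3/8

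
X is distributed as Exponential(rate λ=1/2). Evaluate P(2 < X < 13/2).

P(2 < X < 13/2) = ∫_{2}^{13/2} f(x) dx
where f(x) = \frac{e^{- \frac{x}{2}}}{2}
= - \frac{1}{e^{\frac{13}{4}}} + e^{-1}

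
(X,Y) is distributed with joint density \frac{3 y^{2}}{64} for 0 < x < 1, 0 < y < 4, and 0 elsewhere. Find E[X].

f_X(x) = ∫_0^4 \frac{3 y^{2}}{64} dy = 1
E[X] = ∫_0^1 x × (1) dx = \frac{1}{2}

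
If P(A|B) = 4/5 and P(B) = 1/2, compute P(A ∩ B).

By definition, P(A|B) = P(A ∩ B) / P(B)
So P(A ∩ B) = P(A|B) × P(B)
= 4/5 × 1/2
= 2/5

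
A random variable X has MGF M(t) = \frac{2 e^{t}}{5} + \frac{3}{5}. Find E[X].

To find E[X], compute M^(1)(0):
M^(1)(t) = \frac{2 e^{t}}{5}
M^(1)(0) = \frac{2}{5}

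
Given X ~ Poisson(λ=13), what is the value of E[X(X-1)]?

E[X(X-1)] = E[X² - X] = E[X²] - E[X]
E[X] = 13
E[X²] = Var(X) + (E[X])² = 13 + (13)² = 182
E[X(X-1)] = 182 - 13 = 169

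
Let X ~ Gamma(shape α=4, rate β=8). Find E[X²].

Using the identity E[X²] = Var(X) + (E[X])²:
E[X] = \frac{1}{2}
Var(X) = \frac{1}{16}
E[X²] = \frac{1}{16} + (\frac{1}{2})²
= \frac{5}{16}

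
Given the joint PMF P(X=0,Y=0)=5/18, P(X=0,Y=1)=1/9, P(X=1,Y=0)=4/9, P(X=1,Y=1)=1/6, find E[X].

First find marginal of X:
P(X=0) = 7/18
P(X=1) = 11/18
E[X] = 0 × 7/18 + 1 × 11/18 = 11/18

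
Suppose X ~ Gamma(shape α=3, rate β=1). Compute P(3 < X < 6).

P(3 < X < 6) = ∫_{3}^{6} f(x) dx
where f(x) = \frac{x^{2} e^{- x}}{2}
= \frac{-50 + 17 e^{3}}{2 e^{6}}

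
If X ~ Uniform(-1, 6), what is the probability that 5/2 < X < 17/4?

P(5/2 < X < 17/4) = ∫_{5/2}^{17/4} f(x) dx
where f(x) = \frac{1}{7}
= \frac{1}{4}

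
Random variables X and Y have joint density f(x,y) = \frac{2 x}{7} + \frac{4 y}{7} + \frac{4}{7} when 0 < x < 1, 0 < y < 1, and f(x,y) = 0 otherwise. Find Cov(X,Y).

E[XY] = ∫∫ xy × f(x,y) dx dy = \frac{2}{7}
E[X] = \frac{11}{21}
E[Y] = \frac{23}{42}
Cov(X,Y) = E[XY] - E[X]E[Y] = - \frac{1}{882}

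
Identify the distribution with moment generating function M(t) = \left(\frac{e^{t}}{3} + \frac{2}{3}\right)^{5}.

The MGF M(t) = \left(\frac{e^{t}}{3} + \frac{2}{3}\right)^{5} is the standard form for the Binomial distribution.
Comparing with the known MGF formula identifies: Binomial(n=5, p=1/3)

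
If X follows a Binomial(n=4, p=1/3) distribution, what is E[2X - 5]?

For X ~ Binomial(n=4, p=1/3):
E[X] = \frac{4}{3}
E[2X - 5] = 2 × E[X] - 5 = - \frac{7}{3}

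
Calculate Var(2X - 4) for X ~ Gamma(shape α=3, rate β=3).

For X ~ Gamma(shape α=3, rate β=3):
Var(X) = \frac{1}{3}
Var(2X - 4) = (2)² × Var(X) = 4 × \frac{1}{3} = \frac{4}{3}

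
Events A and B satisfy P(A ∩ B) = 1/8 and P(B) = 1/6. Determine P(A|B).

P(A|B) = P(A ∩ B) / P(B)
= (1/8) / (1/6)
= 3/4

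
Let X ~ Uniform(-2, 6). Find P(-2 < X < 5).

P(-2 < X < 5) = ∫_{-2}^{5} f(x) dx
where f(x) = \frac{1}{8}
= \frac{7}{8}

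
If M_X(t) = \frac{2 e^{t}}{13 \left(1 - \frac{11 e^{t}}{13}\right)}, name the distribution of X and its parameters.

The MGF M(t) = \frac{2 e^{t}}{13 \left(1 - \frac{11 e^{t}}{13}\right)} is the standard form for the Geometric distribution.
Comparing with the known MGF formula identifies: Geometric(p=2/13), X = trial number of first success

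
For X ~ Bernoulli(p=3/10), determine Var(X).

For X ~ Bernoulli(p=3/10):
Var(X) = \frac{21}{100}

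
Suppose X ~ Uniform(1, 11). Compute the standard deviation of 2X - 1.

For X ~ Uniform(1, 11):
Var(X) = \frac{25}{3}
SD(X) = √(Var(X)) = √(\frac{25}{3}) = \frac{5 \sqrt{3}}{3}
SD(2X - 1) = |2| × SD(X) = 2 × \frac{5 \sqrt{3}}{3} = \frac{10 \sqrt{3}}{3}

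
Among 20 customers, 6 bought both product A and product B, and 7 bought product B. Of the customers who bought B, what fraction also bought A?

P(A ∩ B) = 6/20 = 3/10
P(B) = 7/20
P(A|B) = P(A ∩ B) / P(B) = (3/10) / (7/20) = 6/7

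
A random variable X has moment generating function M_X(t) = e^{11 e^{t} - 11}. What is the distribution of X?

The MGF M(t) = e^{11 e^{t} - 11} is the standard form for the Poisson distribution.
Comparing with the known MGF formula identifies: Poisson(λ=11)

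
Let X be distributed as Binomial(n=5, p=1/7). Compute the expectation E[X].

For X ~ Binomial(n=5, p=1/7), the expected value is:
E[X] = \frac{5}{7}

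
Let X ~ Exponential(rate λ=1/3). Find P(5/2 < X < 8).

P(5/2 < X < 8) = ∫_{5/2}^{8} f(x) dx
where f(x) = \frac{e^{- \frac{x}{3}}}{3}
= - \frac{1}{e^{\frac{8}{3}}} + e^{- \frac{5}{6}}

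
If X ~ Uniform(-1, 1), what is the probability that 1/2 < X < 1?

P(1/2 < X < 1) = ∫_{1/2}^{1} f(x) dx
where f(x) = \frac{1}{2}
= \frac{1}{4}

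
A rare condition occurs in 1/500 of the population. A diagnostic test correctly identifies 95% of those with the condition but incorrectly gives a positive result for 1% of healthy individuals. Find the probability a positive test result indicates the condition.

Let D = the rare event, + = positive/flagged.
P(D) = 1/500
P(+|D) = 95/100 = 19/20
P(+|D') = 1/100
P(+) = P(+|D)P(D) + P(+|D')P(D')
     = \frac{19}{20} × \frac{1}{500} + \frac{1}{100} × \frac{499}{500}
     = \frac{297}{25000}
P(D|+) = P(+|D)P(D)/P(+) = \frac{95}{594}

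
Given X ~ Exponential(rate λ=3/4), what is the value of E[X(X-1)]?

E[X(X-1)] = E[X² - X] = E[X²] - E[X]
E[X] = \frac{4}{3}
E[X²] = Var(X) + (E[X])² = \frac{16}{9} + (\frac{4}{3})² = \frac{32}{9}
E[X(X-1)] = \frac{32}{9} - \frac{4}{3} = \frac{20}{9}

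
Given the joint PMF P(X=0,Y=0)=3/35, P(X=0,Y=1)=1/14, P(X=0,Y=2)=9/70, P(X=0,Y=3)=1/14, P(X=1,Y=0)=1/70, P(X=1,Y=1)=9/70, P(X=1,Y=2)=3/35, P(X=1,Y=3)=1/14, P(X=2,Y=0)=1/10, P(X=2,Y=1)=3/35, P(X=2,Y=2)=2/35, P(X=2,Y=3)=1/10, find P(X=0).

P(X=0) = P(X=0,Y=0) + P(X=0,Y=1) + P(X=0,Y=2) + P(X=0,Y=3)
= 3/35 + 1/14 + 9/70 + 1/14
= 5/14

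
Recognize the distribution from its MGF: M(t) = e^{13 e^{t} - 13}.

The MGF M(t) = e^{13 e^{t} - 13} is the standard form for the Poisson distribution.
Comparing with the known MGF formula identifies: Poisson(λ=13)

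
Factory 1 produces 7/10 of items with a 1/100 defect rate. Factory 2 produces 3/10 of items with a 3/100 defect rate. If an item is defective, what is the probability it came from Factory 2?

Using Bayes' theorem:
P(F1) = 7/10, P(D|F1) = 1/100
P(F2) = 3/10, P(D|F2) = 3/100
P(D) = P(D|F1)P(F1) + P(D|F2)P(F2)
     = \frac{2}{125}
P(F2|D) = P(D|F2)P(F2) / P(D)
= \frac{9}{16}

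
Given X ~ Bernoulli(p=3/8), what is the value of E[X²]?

Using the identity E[X²] = Var(X) + (E[X])²:
E[X] = \frac{3}{8}
Var(X) = \frac{15}{64}
E[X²] = \frac{15}{64} + (\frac{3}{8})²
= \frac{3}{8}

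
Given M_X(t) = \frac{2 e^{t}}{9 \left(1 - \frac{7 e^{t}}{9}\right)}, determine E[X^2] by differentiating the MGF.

To find E[X^2], compute M^(2)(0):
M^(1)(t) = \frac{2 e^{t}}{9 \left(1 - \frac{7 e^{t}}{9}\right)} + \frac{14 e^{2 t}}{81 \left(1 - \frac{7 e^{t}}{9}\right)^{2}}
M^(2)(t) = \frac{2 e^{t}}{9 \left(1 - \frac{7 e^{t}}{9}\right)} + \frac{14 e^{2 t}}{27 \left(1 - \frac{7 e^{t}}{9}\right)^{2}} + \frac{196 e^{3 t}}{729 \left(1 - \frac{7 e^{t}}{9}\right)^{3}}
M^(2)(0) = 36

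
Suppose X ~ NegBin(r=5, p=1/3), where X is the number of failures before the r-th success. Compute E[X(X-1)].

E[X(X-1)] = E[X² - X] = E[X²] - E[X]
E[X] = 10
E[X²] = Var(X) + (E[X])² = 30 + (10)² = 130
E[X(X-1)] = 130 - 10 = 120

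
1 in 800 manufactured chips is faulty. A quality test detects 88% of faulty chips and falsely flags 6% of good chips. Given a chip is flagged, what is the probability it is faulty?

Let D = the rare event, + = positive/flagged.
P(D) = 1/800
P(+|D) = 88/100 = 22/25
P(+|D') = 6/100 = 3/50
P(+) = P(+|D)P(D) + P(+|D')P(D')
     = \frac{22}{25} × \frac{1}{800} + \frac{3}{50} × \frac{799}{800}
     = \frac{2441}{40000}
P(D|+) = P(+|D)P(D)/P(+) = \frac{44}{2441}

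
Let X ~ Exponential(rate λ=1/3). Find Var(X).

For X ~ Exponential(rate λ=1/3):
Var(X) = 9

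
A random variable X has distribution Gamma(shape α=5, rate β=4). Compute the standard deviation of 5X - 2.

For X ~ Gamma(shape α=5, rate β=4):
Var(X) = \frac{5}{16}
SD(X) = √(Var(X)) = √(\frac{5}{16}) = \frac{\sqrt{5}}{4}
SD(5X - 2) = |5| × SD(X) = 5 × \frac{\sqrt{5}}{4} = \frac{5 \sqrt{5}}{4}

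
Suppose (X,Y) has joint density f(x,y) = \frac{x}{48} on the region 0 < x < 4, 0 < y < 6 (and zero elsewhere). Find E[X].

f_X(x) = ∫_0^6 \frac{x}{48} dy = \frac{x}{8}
E[X] = ∫_0^4 x × (\frac{x}{8}) dx = \frac{8}{3}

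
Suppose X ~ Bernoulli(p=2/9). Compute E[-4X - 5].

For X ~ Bernoulli(p=2/9):
E[X] = \frac{2}{9}
E[-4X - 5] = -4 × E[X] - 5 = - \frac{53}{9}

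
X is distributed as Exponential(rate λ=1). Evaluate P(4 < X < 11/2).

P(4 < X < 11/2) = ∫_{4}^{11/2} f(x) dx
where f(x) = e^{- x}
= - \frac{1}{e^{\frac{11}{2}}} + e^{-4}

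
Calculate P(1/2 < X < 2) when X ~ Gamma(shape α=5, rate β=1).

P(1/2 < X < 2) = ∫_{1/2}^{2} f(x) dx
where f(x) = \frac{x^{4} e^{- x}}{24}
= - \frac{7}{e^{2}} + \frac{211}{128 e^{\frac{1}{2}}}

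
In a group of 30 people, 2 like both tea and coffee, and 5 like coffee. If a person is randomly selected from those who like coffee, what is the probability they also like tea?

P(A ∩ B) = 2/30 = 1/15
P(B) = 5/30 = 1/6
P(A|B) = P(A ∩ B) / P(B) = (1/15) / (1/6) = 2/5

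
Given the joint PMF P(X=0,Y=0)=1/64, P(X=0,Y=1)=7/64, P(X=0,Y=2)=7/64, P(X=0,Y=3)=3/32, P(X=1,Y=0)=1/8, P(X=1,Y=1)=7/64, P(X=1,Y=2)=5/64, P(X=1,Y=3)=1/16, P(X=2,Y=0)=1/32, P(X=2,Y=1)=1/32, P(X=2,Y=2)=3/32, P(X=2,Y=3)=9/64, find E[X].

First find marginal of X:
P(X=0) = 21/64
P(X=1) = 3/8
P(X=2) = 19/64
E[X] = 0 × 21/64 + 1 × 3/8 + 2 × 19/64 = 31/32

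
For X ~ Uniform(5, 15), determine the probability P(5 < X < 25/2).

P(5 < X < 25/2) = ∫_{5}^{25/2} f(x) dx
where f(x) = \frac{1}{10}
= \frac{3}{4}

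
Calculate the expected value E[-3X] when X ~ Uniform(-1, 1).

For X ~ Uniform(-1, 1):
E[X] = 0
E[-3X] = -3 × E[X] + 0 = 0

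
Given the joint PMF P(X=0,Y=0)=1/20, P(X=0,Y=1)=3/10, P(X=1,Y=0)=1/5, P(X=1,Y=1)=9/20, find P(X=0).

P(X=0) = P(X=0,Y=0) + P(X=0,Y=1)
= 1/20 + 3/10
= 7/20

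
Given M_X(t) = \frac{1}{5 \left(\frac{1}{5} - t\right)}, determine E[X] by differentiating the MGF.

To find E[X], compute M^(1)(0):
M^(1)(t) = \frac{1}{5 \left(\frac{1}{5} - t\right)^{2}}
M^(1)(0) = 5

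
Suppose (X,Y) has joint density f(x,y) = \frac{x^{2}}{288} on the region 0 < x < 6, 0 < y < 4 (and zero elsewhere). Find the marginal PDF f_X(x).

f_X(x) = ∫_0^4 f(x,y) dy
= ∫_0^4 \frac{x^{2}}{288} dy
= \frac{x^{2}}{72} for 0 < x < 6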